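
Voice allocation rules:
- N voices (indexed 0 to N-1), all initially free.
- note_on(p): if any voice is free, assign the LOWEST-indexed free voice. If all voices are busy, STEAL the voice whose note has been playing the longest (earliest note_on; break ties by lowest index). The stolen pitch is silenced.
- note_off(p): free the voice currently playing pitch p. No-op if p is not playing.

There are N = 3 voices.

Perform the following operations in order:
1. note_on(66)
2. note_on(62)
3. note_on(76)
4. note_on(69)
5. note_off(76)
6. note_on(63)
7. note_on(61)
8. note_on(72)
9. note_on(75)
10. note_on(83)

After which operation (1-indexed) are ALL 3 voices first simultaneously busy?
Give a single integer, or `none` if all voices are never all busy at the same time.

Answer: 3

Derivation:
Op 1: note_on(66): voice 0 is free -> assigned | voices=[66 - -]
Op 2: note_on(62): voice 1 is free -> assigned | voices=[66 62 -]
Op 3: note_on(76): voice 2 is free -> assigned | voices=[66 62 76]
Op 4: note_on(69): all voices busy, STEAL voice 0 (pitch 66, oldest) -> assign | voices=[69 62 76]
Op 5: note_off(76): free voice 2 | voices=[69 62 -]
Op 6: note_on(63): voice 2 is free -> assigned | voices=[69 62 63]
Op 7: note_on(61): all voices busy, STEAL voice 1 (pitch 62, oldest) -> assign | voices=[69 61 63]
Op 8: note_on(72): all voices busy, STEAL voice 0 (pitch 69, oldest) -> assign | voices=[72 61 63]
Op 9: note_on(75): all voices busy, STEAL voice 2 (pitch 63, oldest) -> assign | voices=[72 61 75]
Op 10: note_on(83): all voices busy, STEAL voice 1 (pitch 61, oldest) -> assign | voices=[72 83 75]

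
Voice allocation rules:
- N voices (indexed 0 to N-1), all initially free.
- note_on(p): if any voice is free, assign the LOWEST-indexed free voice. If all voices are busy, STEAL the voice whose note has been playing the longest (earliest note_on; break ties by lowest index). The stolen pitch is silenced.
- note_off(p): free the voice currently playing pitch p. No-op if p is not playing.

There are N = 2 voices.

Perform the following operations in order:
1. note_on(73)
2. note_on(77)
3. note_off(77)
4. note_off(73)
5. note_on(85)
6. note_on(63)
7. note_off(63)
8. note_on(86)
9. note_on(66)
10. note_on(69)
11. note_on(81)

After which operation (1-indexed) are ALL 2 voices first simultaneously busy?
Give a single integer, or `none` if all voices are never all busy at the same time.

Answer: 2

Derivation:
Op 1: note_on(73): voice 0 is free -> assigned | voices=[73 -]
Op 2: note_on(77): voice 1 is free -> assigned | voices=[73 77]
Op 3: note_off(77): free voice 1 | voices=[73 -]
Op 4: note_off(73): free voice 0 | voices=[- -]
Op 5: note_on(85): voice 0 is free -> assigned | voices=[85 -]
Op 6: note_on(63): voice 1 is free -> assigned | voices=[85 63]
Op 7: note_off(63): free voice 1 | voices=[85 -]
Op 8: note_on(86): voice 1 is free -> assigned | voices=[85 86]
Op 9: note_on(66): all voices busy, STEAL voice 0 (pitch 85, oldest) -> assign | voices=[66 86]
Op 10: note_on(69): all voices busy, STEAL voice 1 (pitch 86, oldest) -> assign | voices=[66 69]
Op 11: note_on(81): all voices busy, STEAL voice 0 (pitch 66, oldest) -> assign | voices=[81 69]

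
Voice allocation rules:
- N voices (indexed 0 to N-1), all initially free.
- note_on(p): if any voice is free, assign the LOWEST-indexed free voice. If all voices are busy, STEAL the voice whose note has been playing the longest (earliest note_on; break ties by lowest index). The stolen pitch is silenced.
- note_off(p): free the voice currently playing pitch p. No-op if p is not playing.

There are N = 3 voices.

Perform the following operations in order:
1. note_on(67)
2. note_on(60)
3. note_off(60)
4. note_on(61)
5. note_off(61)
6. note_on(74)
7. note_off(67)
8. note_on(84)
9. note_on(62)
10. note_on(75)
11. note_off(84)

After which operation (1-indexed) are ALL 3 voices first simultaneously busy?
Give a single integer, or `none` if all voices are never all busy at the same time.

Op 1: note_on(67): voice 0 is free -> assigned | voices=[67 - -]
Op 2: note_on(60): voice 1 is free -> assigned | voices=[67 60 -]
Op 3: note_off(60): free voice 1 | voices=[67 - -]
Op 4: note_on(61): voice 1 is free -> assigned | voices=[67 61 -]
Op 5: note_off(61): free voice 1 | voices=[67 - -]
Op 6: note_on(74): voice 1 is free -> assigned | voices=[67 74 -]
Op 7: note_off(67): free voice 0 | voices=[- 74 -]
Op 8: note_on(84): voice 0 is free -> assigned | voices=[84 74 -]
Op 9: note_on(62): voice 2 is free -> assigned | voices=[84 74 62]
Op 10: note_on(75): all voices busy, STEAL voice 1 (pitch 74, oldest) -> assign | voices=[84 75 62]
Op 11: note_off(84): free voice 0 | voices=[- 75 62]

Answer: 9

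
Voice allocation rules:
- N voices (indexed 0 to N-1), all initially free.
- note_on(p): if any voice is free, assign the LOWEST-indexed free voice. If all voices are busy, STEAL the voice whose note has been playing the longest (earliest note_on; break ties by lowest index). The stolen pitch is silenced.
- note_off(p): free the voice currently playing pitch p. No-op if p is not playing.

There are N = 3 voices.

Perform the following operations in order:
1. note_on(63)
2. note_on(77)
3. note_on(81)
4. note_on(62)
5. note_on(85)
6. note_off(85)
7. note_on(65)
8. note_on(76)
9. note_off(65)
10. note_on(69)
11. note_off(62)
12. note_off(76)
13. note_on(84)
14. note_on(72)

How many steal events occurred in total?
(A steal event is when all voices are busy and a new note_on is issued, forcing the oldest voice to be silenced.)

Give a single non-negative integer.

Op 1: note_on(63): voice 0 is free -> assigned | voices=[63 - -]
Op 2: note_on(77): voice 1 is free -> assigned | voices=[63 77 -]
Op 3: note_on(81): voice 2 is free -> assigned | voices=[63 77 81]
Op 4: note_on(62): all voices busy, STEAL voice 0 (pitch 63, oldest) -> assign | voices=[62 77 81]
Op 5: note_on(85): all voices busy, STEAL voice 1 (pitch 77, oldest) -> assign | voices=[62 85 81]
Op 6: note_off(85): free voice 1 | voices=[62 - 81]
Op 7: note_on(65): voice 1 is free -> assigned | voices=[62 65 81]
Op 8: note_on(76): all voices busy, STEAL voice 2 (pitch 81, oldest) -> assign | voices=[62 65 76]
Op 9: note_off(65): free voice 1 | voices=[62 - 76]
Op 10: note_on(69): voice 1 is free -> assigned | voices=[62 69 76]
Op 11: note_off(62): free voice 0 | voices=[- 69 76]
Op 12: note_off(76): free voice 2 | voices=[- 69 -]
Op 13: note_on(84): voice 0 is free -> assigned | voices=[84 69 -]
Op 14: note_on(72): voice 2 is free -> assigned | voices=[84 69 72]

Answer: 3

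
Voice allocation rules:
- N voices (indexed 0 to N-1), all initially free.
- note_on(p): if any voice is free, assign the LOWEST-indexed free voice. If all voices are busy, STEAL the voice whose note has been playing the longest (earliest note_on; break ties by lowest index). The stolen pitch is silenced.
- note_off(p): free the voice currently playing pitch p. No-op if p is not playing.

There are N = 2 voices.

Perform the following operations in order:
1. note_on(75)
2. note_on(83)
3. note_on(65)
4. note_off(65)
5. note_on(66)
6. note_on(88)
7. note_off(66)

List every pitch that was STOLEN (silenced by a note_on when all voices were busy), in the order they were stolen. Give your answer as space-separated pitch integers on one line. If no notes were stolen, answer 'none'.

Op 1: note_on(75): voice 0 is free -> assigned | voices=[75 -]
Op 2: note_on(83): voice 1 is free -> assigned | voices=[75 83]
Op 3: note_on(65): all voices busy, STEAL voice 0 (pitch 75, oldest) -> assign | voices=[65 83]
Op 4: note_off(65): free voice 0 | voices=[- 83]
Op 5: note_on(66): voice 0 is free -> assigned | voices=[66 83]
Op 6: note_on(88): all voices busy, STEAL voice 1 (pitch 83, oldest) -> assign | voices=[66 88]
Op 7: note_off(66): free voice 0 | voices=[- 88]

Answer: 75 83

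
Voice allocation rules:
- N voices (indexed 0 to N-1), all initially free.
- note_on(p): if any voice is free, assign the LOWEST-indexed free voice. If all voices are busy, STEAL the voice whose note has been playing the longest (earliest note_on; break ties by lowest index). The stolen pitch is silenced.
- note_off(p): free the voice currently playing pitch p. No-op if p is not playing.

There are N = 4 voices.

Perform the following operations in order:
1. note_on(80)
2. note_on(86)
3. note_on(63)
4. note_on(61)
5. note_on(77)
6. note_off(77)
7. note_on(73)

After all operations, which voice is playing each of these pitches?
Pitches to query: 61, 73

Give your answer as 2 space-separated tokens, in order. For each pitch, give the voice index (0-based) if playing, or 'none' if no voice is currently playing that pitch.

Op 1: note_on(80): voice 0 is free -> assigned | voices=[80 - - -]
Op 2: note_on(86): voice 1 is free -> assigned | voices=[80 86 - -]
Op 3: note_on(63): voice 2 is free -> assigned | voices=[80 86 63 -]
Op 4: note_on(61): voice 3 is free -> assigned | voices=[80 86 63 61]
Op 5: note_on(77): all voices busy, STEAL voice 0 (pitch 80, oldest) -> assign | voices=[77 86 63 61]
Op 6: note_off(77): free voice 0 | voices=[- 86 63 61]
Op 7: note_on(73): voice 0 is free -> assigned | voices=[73 86 63 61]

Answer: 3 0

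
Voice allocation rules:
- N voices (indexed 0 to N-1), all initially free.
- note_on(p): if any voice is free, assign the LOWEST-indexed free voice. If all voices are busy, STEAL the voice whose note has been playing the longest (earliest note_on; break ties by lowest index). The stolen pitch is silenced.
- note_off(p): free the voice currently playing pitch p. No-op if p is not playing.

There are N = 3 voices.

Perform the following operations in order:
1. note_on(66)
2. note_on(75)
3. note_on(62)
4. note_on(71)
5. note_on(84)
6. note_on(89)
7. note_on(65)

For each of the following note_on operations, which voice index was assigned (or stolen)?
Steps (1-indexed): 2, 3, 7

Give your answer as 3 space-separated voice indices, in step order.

Op 1: note_on(66): voice 0 is free -> assigned | voices=[66 - -]
Op 2: note_on(75): voice 1 is free -> assigned | voices=[66 75 -]
Op 3: note_on(62): voice 2 is free -> assigned | voices=[66 75 62]
Op 4: note_on(71): all voices busy, STEAL voice 0 (pitch 66, oldest) -> assign | voices=[71 75 62]
Op 5: note_on(84): all voices busy, STEAL voice 1 (pitch 75, oldest) -> assign | voices=[71 84 62]
Op 6: note_on(89): all voices busy, STEAL voice 2 (pitch 62, oldest) -> assign | voices=[71 84 89]
Op 7: note_on(65): all voices busy, STEAL voice 0 (pitch 71, oldest) -> assign | voices=[65 84 89]

Answer: 1 2 0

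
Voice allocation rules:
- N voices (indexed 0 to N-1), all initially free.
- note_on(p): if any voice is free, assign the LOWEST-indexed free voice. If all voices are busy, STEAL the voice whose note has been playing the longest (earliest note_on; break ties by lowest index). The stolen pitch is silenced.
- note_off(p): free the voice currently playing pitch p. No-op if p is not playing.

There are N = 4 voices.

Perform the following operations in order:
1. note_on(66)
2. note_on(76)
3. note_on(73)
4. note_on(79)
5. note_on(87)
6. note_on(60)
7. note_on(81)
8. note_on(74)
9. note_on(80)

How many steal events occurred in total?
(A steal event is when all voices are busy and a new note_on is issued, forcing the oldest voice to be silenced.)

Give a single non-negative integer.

Op 1: note_on(66): voice 0 is free -> assigned | voices=[66 - - -]
Op 2: note_on(76): voice 1 is free -> assigned | voices=[66 76 - -]
Op 3: note_on(73): voice 2 is free -> assigned | voices=[66 76 73 -]
Op 4: note_on(79): voice 3 is free -> assigned | voices=[66 76 73 79]
Op 5: note_on(87): all voices busy, STEAL voice 0 (pitch 66, oldest) -> assign | voices=[87 76 73 79]
Op 6: note_on(60): all voices busy, STEAL voice 1 (pitch 76, oldest) -> assign | voices=[87 60 73 79]
Op 7: note_on(81): all voices busy, STEAL voice 2 (pitch 73, oldest) -> assign | voices=[87 60 81 79]
Op 8: note_on(74): all voices busy, STEAL voice 3 (pitch 79, oldest) -> assign | voices=[87 60 81 74]
Op 9: note_on(80): all voices busy, STEAL voice 0 (pitch 87, oldest) -> assign | voices=[80 60 81 74]

Answer: 5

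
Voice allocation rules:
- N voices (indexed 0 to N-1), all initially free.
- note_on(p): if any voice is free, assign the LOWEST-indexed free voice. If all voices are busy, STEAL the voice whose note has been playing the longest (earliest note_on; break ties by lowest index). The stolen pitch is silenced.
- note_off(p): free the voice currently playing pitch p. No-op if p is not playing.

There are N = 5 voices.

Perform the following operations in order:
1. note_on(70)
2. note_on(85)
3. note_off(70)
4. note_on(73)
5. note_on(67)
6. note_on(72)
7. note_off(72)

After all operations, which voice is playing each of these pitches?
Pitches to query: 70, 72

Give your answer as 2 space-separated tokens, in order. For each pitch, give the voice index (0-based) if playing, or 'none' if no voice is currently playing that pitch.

Answer: none none

Derivation:
Op 1: note_on(70): voice 0 is free -> assigned | voices=[70 - - - -]
Op 2: note_on(85): voice 1 is free -> assigned | voices=[70 85 - - -]
Op 3: note_off(70): free voice 0 | voices=[- 85 - - -]
Op 4: note_on(73): voice 0 is free -> assigned | voices=[73 85 - - -]
Op 5: note_on(67): voice 2 is free -> assigned | voices=[73 85 67 - -]
Op 6: note_on(72): voice 3 is free -> assigned | voices=[73 85 67 72 -]
Op 7: note_off(72): free voice 3 | voices=[73 85 67 - -]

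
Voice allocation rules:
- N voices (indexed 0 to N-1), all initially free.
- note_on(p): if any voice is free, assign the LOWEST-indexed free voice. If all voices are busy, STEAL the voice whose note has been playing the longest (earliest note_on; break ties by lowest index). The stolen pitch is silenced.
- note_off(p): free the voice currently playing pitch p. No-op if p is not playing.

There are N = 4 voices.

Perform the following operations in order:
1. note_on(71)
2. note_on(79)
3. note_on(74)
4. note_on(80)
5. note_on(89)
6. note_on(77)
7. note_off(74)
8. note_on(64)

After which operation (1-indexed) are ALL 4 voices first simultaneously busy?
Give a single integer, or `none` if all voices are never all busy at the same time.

Op 1: note_on(71): voice 0 is free -> assigned | voices=[71 - - -]
Op 2: note_on(79): voice 1 is free -> assigned | voices=[71 79 - -]
Op 3: note_on(74): voice 2 is free -> assigned | voices=[71 79 74 -]
Op 4: note_on(80): voice 3 is free -> assigned | voices=[71 79 74 80]
Op 5: note_on(89): all voices busy, STEAL voice 0 (pitch 71, oldest) -> assign | voices=[89 79 74 80]
Op 6: note_on(77): all voices busy, STEAL voice 1 (pitch 79, oldest) -> assign | voices=[89 77 74 80]
Op 7: note_off(74): free voice 2 | voices=[89 77 - 80]
Op 8: note_on(64): voice 2 is free -> assigned | voices=[89 77 64 80]

Answer: 4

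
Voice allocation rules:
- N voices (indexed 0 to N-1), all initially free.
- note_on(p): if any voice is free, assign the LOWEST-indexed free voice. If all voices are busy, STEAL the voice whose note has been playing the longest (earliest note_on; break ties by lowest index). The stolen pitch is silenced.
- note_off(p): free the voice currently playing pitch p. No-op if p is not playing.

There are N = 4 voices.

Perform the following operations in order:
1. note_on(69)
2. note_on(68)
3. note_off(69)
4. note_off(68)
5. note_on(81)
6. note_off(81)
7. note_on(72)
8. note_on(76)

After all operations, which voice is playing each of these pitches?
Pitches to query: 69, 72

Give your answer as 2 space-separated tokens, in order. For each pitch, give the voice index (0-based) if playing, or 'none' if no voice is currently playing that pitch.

Answer: none 0

Derivation:
Op 1: note_on(69): voice 0 is free -> assigned | voices=[69 - - -]
Op 2: note_on(68): voice 1 is free -> assigned | voices=[69 68 - -]
Op 3: note_off(69): free voice 0 | voices=[- 68 - -]
Op 4: note_off(68): free voice 1 | voices=[- - - -]
Op 5: note_on(81): voice 0 is free -> assigned | voices=[81 - - -]
Op 6: note_off(81): free voice 0 | voices=[- - - -]
Op 7: note_on(72): voice 0 is free -> assigned | voices=[72 - - -]
Op 8: note_on(76): voice 1 is free -> assigned | voices=[72 76 - -]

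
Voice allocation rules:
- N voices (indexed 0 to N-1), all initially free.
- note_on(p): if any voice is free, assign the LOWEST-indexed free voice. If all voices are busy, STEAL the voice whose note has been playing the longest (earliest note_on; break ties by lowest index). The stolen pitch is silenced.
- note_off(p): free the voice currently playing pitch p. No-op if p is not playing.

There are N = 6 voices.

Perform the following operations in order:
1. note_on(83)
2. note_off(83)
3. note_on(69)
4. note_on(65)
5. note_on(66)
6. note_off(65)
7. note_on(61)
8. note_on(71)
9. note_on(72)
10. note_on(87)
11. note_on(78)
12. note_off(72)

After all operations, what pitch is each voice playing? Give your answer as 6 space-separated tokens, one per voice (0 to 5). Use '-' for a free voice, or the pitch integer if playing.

Op 1: note_on(83): voice 0 is free -> assigned | voices=[83 - - - - -]
Op 2: note_off(83): free voice 0 | voices=[- - - - - -]
Op 3: note_on(69): voice 0 is free -> assigned | voices=[69 - - - - -]
Op 4: note_on(65): voice 1 is free -> assigned | voices=[69 65 - - - -]
Op 5: note_on(66): voice 2 is free -> assigned | voices=[69 65 66 - - -]
Op 6: note_off(65): free voice 1 | voices=[69 - 66 - - -]
Op 7: note_on(61): voice 1 is free -> assigned | voices=[69 61 66 - - -]
Op 8: note_on(71): voice 3 is free -> assigned | voices=[69 61 66 71 - -]
Op 9: note_on(72): voice 4 is free -> assigned | voices=[69 61 66 71 72 -]
Op 10: note_on(87): voice 5 is free -> assigned | voices=[69 61 66 71 72 87]
Op 11: note_on(78): all voices busy, STEAL voice 0 (pitch 69, oldest) -> assign | voices=[78 61 66 71 72 87]
Op 12: note_off(72): free voice 4 | voices=[78 61 66 71 - 87]

Answer: 78 61 66 71 - 87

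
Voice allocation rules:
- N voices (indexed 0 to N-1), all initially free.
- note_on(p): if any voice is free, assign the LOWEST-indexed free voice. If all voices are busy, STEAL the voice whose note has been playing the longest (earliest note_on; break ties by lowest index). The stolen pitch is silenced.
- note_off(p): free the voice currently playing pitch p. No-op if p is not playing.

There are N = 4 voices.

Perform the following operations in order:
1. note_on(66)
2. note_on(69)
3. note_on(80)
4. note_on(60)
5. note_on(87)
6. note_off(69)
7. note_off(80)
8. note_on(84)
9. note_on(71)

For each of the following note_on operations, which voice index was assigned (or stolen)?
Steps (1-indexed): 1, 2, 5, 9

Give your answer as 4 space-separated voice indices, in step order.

Answer: 0 1 0 2

Derivation:
Op 1: note_on(66): voice 0 is free -> assigned | voices=[66 - - -]
Op 2: note_on(69): voice 1 is free -> assigned | voices=[66 69 - -]
Op 3: note_on(80): voice 2 is free -> assigned | voices=[66 69 80 -]
Op 4: note_on(60): voice 3 is free -> assigned | voices=[66 69 80 60]
Op 5: note_on(87): all voices busy, STEAL voice 0 (pitch 66, oldest) -> assign | voices=[87 69 80 60]
Op 6: note_off(69): free voice 1 | voices=[87 - 80 60]
Op 7: note_off(80): free voice 2 | voices=[87 - - 60]
Op 8: note_on(84): voice 1 is free -> assigned | voices=[87 84 - 60]
Op 9: note_on(71): voice 2 is free -> assigned | voices=[87 84 71 60]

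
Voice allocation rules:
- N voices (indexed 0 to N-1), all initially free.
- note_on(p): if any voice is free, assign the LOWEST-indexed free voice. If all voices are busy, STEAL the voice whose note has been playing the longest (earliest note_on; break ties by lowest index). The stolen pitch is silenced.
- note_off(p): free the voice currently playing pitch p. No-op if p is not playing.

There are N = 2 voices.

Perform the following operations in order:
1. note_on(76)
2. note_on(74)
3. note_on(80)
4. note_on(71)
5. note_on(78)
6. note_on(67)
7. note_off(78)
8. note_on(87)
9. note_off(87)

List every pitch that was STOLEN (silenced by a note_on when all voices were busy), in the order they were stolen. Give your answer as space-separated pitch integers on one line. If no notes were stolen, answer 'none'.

Op 1: note_on(76): voice 0 is free -> assigned | voices=[76 -]
Op 2: note_on(74): voice 1 is free -> assigned | voices=[76 74]
Op 3: note_on(80): all voices busy, STEAL voice 0 (pitch 76, oldest) -> assign | voices=[80 74]
Op 4: note_on(71): all voices busy, STEAL voice 1 (pitch 74, oldest) -> assign | voices=[80 71]
Op 5: note_on(78): all voices busy, STEAL voice 0 (pitch 80, oldest) -> assign | voices=[78 71]
Op 6: note_on(67): all voices busy, STEAL voice 1 (pitch 71, oldest) -> assign | voices=[78 67]
Op 7: note_off(78): free voice 0 | voices=[- 67]
Op 8: note_on(87): voice 0 is free -> assigned | voices=[87 67]
Op 9: note_off(87): free voice 0 | voices=[- 67]

Answer: 76 74 80 71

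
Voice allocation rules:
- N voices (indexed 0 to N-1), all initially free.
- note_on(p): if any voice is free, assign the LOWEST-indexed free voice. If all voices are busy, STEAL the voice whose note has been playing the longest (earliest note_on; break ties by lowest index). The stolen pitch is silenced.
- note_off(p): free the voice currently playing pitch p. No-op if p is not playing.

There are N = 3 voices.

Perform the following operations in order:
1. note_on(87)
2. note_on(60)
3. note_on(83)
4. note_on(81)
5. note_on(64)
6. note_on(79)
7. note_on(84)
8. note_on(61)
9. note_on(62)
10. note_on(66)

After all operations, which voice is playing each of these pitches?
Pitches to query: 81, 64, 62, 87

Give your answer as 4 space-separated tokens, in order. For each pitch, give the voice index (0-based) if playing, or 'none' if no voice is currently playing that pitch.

Op 1: note_on(87): voice 0 is free -> assigned | voices=[87 - -]
Op 2: note_on(60): voice 1 is free -> assigned | voices=[87 60 -]
Op 3: note_on(83): voice 2 is free -> assigned | voices=[87 60 83]
Op 4: note_on(81): all voices busy, STEAL voice 0 (pitch 87, oldest) -> assign | voices=[81 60 83]
Op 5: note_on(64): all voices busy, STEAL voice 1 (pitch 60, oldest) -> assign | voices=[81 64 83]
Op 6: note_on(79): all voices busy, STEAL voice 2 (pitch 83, oldest) -> assign | voices=[81 64 79]
Op 7: note_on(84): all voices busy, STEAL voice 0 (pitch 81, oldest) -> assign | voices=[84 64 79]
Op 8: note_on(61): all voices busy, STEAL voice 1 (pitch 64, oldest) -> assign | voices=[84 61 79]
Op 9: note_on(62): all voices busy, STEAL voice 2 (pitch 79, oldest) -> assign | voices=[84 61 62]
Op 10: note_on(66): all voices busy, STEAL voice 0 (pitch 84, oldest) -> assign | voices=[66 61 62]

Answer: none none 2 none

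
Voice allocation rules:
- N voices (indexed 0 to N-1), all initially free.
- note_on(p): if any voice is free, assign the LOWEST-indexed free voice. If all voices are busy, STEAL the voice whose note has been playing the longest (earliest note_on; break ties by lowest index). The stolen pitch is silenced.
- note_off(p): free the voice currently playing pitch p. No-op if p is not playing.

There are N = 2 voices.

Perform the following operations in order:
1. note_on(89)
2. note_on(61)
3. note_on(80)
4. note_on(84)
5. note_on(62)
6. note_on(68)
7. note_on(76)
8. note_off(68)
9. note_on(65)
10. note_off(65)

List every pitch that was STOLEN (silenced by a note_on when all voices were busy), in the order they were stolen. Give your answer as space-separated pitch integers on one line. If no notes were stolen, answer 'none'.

Answer: 89 61 80 84 62

Derivation:
Op 1: note_on(89): voice 0 is free -> assigned | voices=[89 -]
Op 2: note_on(61): voice 1 is free -> assigned | voices=[89 61]
Op 3: note_on(80): all voices busy, STEAL voice 0 (pitch 89, oldest) -> assign | voices=[80 61]
Op 4: note_on(84): all voices busy, STEAL voice 1 (pitch 61, oldest) -> assign | voices=[80 84]
Op 5: note_on(62): all voices busy, STEAL voice 0 (pitch 80, oldest) -> assign | voices=[62 84]
Op 6: note_on(68): all voices busy, STEAL voice 1 (pitch 84, oldest) -> assign | voices=[62 68]
Op 7: note_on(76): all voices busy, STEAL voice 0 (pitch 62, oldest) -> assign | voices=[76 68]
Op 8: note_off(68): free voice 1 | voices=[76 -]
Op 9: note_on(65): voice 1 is free -> assigned | voices=[76 65]
Op 10: note_off(65): free voice 1 | voices=[76 -]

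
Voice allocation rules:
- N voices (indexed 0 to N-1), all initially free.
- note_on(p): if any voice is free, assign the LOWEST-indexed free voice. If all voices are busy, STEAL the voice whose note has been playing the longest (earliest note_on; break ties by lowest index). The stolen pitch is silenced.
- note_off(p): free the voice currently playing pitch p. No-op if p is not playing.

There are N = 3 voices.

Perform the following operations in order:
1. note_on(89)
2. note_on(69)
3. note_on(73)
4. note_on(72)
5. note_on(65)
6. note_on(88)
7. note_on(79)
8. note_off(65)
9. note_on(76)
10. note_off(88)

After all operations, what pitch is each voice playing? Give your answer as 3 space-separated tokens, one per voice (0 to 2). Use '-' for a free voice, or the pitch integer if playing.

Answer: 79 76 -

Derivation:
Op 1: note_on(89): voice 0 is free -> assigned | voices=[89 - -]
Op 2: note_on(69): voice 1 is free -> assigned | voices=[89 69 -]
Op 3: note_on(73): voice 2 is free -> assigned | voices=[89 69 73]
Op 4: note_on(72): all voices busy, STEAL voice 0 (pitch 89, oldest) -> assign | voices=[72 69 73]
Op 5: note_on(65): all voices busy, STEAL voice 1 (pitch 69, oldest) -> assign | voices=[72 65 73]
Op 6: note_on(88): all voices busy, STEAL voice 2 (pitch 73, oldest) -> assign | voices=[72 65 88]
Op 7: note_on(79): all voices busy, STEAL voice 0 (pitch 72, oldest) -> assign | voices=[79 65 88]
Op 8: note_off(65): free voice 1 | voices=[79 - 88]
Op 9: note_on(76): voice 1 is free -> assigned | voices=[79 76 88]
Op 10: note_off(88): free voice 2 | voices=[79 76 -]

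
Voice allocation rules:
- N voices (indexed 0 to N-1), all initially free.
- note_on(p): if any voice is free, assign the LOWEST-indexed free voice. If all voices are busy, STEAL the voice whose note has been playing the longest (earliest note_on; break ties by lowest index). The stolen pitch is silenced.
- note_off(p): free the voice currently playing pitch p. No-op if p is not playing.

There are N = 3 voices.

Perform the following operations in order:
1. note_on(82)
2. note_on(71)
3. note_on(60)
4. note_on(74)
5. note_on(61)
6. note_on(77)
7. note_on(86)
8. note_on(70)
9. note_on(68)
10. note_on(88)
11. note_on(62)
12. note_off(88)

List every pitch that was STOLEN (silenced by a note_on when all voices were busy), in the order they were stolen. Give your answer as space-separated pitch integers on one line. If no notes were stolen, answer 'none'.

Answer: 82 71 60 74 61 77 86 70

Derivation:
Op 1: note_on(82): voice 0 is free -> assigned | voices=[82 - -]
Op 2: note_on(71): voice 1 is free -> assigned | voices=[82 71 -]
Op 3: note_on(60): voice 2 is free -> assigned | voices=[82 71 60]
Op 4: note_on(74): all voices busy, STEAL voice 0 (pitch 82, oldest) -> assign | voices=[74 71 60]
Op 5: note_on(61): all voices busy, STEAL voice 1 (pitch 71, oldest) -> assign | voices=[74 61 60]
Op 6: note_on(77): all voices busy, STEAL voice 2 (pitch 60, oldest) -> assign | voices=[74 61 77]
Op 7: note_on(86): all voices busy, STEAL voice 0 (pitch 74, oldest) -> assign | voices=[86 61 77]
Op 8: note_on(70): all voices busy, STEAL voice 1 (pitch 61, oldest) -> assign | voices=[86 70 77]
Op 9: note_on(68): all voices busy, STEAL voice 2 (pitch 77, oldest) -> assign | voices=[86 70 68]
Op 10: note_on(88): all voices busy, STEAL voice 0 (pitch 86, oldest) -> assign | voices=[88 70 68]
Op 11: note_on(62): all voices busy, STEAL voice 1 (pitch 70, oldest) -> assign | voices=[88 62 68]
Op 12: note_off(88): free voice 0 | voices=[- 62 68]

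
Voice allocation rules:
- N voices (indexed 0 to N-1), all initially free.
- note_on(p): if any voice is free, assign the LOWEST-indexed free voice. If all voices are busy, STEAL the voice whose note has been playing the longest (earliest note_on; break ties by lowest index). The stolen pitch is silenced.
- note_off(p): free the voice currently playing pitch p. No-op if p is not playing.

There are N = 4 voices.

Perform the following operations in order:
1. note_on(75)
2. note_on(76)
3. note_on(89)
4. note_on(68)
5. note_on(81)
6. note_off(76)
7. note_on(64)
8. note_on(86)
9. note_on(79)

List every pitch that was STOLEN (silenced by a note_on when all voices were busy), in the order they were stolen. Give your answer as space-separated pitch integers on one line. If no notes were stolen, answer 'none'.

Answer: 75 89 68

Derivation:
Op 1: note_on(75): voice 0 is free -> assigned | voices=[75 - - -]
Op 2: note_on(76): voice 1 is free -> assigned | voices=[75 76 - -]
Op 3: note_on(89): voice 2 is free -> assigned | voices=[75 76 89 -]
Op 4: note_on(68): voice 3 is free -> assigned | voices=[75 76 89 68]
Op 5: note_on(81): all voices busy, STEAL voice 0 (pitch 75, oldest) -> assign | voices=[81 76 89 68]
Op 6: note_off(76): free voice 1 | voices=[81 - 89 68]
Op 7: note_on(64): voice 1 is free -> assigned | voices=[81 64 89 68]
Op 8: note_on(86): all voices busy, STEAL voice 2 (pitch 89, oldest) -> assign | voices=[81 64 86 68]
Op 9: note_on(79): all voices busy, STEAL voice 3 (pitch 68, oldest) -> assign | voices=[81 64 86 79]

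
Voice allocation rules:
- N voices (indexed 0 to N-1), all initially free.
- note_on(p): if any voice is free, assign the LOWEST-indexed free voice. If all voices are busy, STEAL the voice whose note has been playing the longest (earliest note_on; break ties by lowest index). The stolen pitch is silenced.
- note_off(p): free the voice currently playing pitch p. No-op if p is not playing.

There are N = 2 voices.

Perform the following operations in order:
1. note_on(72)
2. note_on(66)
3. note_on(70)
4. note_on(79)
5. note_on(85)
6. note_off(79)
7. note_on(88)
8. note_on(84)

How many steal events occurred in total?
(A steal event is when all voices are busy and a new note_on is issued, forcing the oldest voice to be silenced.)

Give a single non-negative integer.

Op 1: note_on(72): voice 0 is free -> assigned | voices=[72 -]
Op 2: note_on(66): voice 1 is free -> assigned | voices=[72 66]
Op 3: note_on(70): all voices busy, STEAL voice 0 (pitch 72, oldest) -> assign | voices=[70 66]
Op 4: note_on(79): all voices busy, STEAL voice 1 (pitch 66, oldest) -> assign | voices=[70 79]
Op 5: note_on(85): all voices busy, STEAL voice 0 (pitch 70, oldest) -> assign | voices=[85 79]
Op 6: note_off(79): free voice 1 | voices=[85 -]
Op 7: note_on(88): voice 1 is free -> assigned | voices=[85 88]
Op 8: note_on(84): all voices busy, STEAL voice 0 (pitch 85, oldest) -> assign | voices=[84 88]

Answer: 4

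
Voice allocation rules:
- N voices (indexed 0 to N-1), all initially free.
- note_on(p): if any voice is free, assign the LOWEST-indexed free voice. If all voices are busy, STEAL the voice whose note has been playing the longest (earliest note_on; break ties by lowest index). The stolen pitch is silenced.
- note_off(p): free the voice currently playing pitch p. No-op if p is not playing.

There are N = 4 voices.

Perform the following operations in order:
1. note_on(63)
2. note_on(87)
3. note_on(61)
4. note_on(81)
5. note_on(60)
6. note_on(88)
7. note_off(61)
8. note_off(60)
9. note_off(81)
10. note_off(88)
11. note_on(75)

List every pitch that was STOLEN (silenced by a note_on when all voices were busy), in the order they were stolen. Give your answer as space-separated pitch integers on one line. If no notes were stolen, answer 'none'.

Op 1: note_on(63): voice 0 is free -> assigned | voices=[63 - - -]
Op 2: note_on(87): voice 1 is free -> assigned | voices=[63 87 - -]
Op 3: note_on(61): voice 2 is free -> assigned | voices=[63 87 61 -]
Op 4: note_on(81): voice 3 is free -> assigned | voices=[63 87 61 81]
Op 5: note_on(60): all voices busy, STEAL voice 0 (pitch 63, oldest) -> assign | voices=[60 87 61 81]
Op 6: note_on(88): all voices busy, STEAL voice 1 (pitch 87, oldest) -> assign | voices=[60 88 61 81]
Op 7: note_off(61): free voice 2 | voices=[60 88 - 81]
Op 8: note_off(60): free voice 0 | voices=[- 88 - 81]
Op 9: note_off(81): free voice 3 | voices=[- 88 - -]
Op 10: note_off(88): free voice 1 | voices=[- - - -]
Op 11: note_on(75): voice 0 is free -> assigned | voices=[75 - - -]

Answer: 63 87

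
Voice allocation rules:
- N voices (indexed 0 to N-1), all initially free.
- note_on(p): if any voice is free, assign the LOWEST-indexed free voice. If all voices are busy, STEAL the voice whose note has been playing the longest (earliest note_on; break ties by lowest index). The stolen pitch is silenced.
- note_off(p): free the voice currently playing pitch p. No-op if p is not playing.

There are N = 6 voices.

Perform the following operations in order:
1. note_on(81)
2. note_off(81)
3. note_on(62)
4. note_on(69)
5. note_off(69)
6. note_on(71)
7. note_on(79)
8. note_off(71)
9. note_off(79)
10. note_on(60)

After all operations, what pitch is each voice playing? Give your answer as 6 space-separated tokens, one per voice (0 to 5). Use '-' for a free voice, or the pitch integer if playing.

Answer: 62 60 - - - -

Derivation:
Op 1: note_on(81): voice 0 is free -> assigned | voices=[81 - - - - -]
Op 2: note_off(81): free voice 0 | voices=[- - - - - -]
Op 3: note_on(62): voice 0 is free -> assigned | voices=[62 - - - - -]
Op 4: note_on(69): voice 1 is free -> assigned | voices=[62 69 - - - -]
Op 5: note_off(69): free voice 1 | voices=[62 - - - - -]
Op 6: note_on(71): voice 1 is free -> assigned | voices=[62 71 - - - -]
Op 7: note_on(79): voice 2 is free -> assigned | voices=[62 71 79 - - -]
Op 8: note_off(71): free voice 1 | voices=[62 - 79 - - -]
Op 9: note_off(79): free voice 2 | voices=[62 - - - - -]
Op 10: note_on(60): voice 1 is free -> assigned | voices=[62 60 - - - -]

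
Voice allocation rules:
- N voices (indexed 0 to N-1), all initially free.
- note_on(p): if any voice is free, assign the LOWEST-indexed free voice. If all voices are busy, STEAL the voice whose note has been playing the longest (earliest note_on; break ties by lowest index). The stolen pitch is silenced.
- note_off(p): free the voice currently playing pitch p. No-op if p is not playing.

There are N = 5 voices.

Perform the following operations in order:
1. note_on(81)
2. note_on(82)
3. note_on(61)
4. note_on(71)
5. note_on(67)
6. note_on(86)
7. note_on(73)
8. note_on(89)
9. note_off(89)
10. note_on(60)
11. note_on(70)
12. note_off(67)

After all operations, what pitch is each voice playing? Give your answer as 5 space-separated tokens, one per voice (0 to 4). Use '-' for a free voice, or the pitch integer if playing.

Op 1: note_on(81): voice 0 is free -> assigned | voices=[81 - - - -]
Op 2: note_on(82): voice 1 is free -> assigned | voices=[81 82 - - -]
Op 3: note_on(61): voice 2 is free -> assigned | voices=[81 82 61 - -]
Op 4: note_on(71): voice 3 is free -> assigned | voices=[81 82 61 71 -]
Op 5: note_on(67): voice 4 is free -> assigned | voices=[81 82 61 71 67]
Op 6: note_on(86): all voices busy, STEAL voice 0 (pitch 81, oldest) -> assign | voices=[86 82 61 71 67]
Op 7: note_on(73): all voices busy, STEAL voice 1 (pitch 82, oldest) -> assign | voices=[86 73 61 71 67]
Op 8: note_on(89): all voices busy, STEAL voice 2 (pitch 61, oldest) -> assign | voices=[86 73 89 71 67]
Op 9: note_off(89): free voice 2 | voices=[86 73 - 71 67]
Op 10: note_on(60): voice 2 is free -> assigned | voices=[86 73 60 71 67]
Op 11: note_on(70): all voices busy, STEAL voice 3 (pitch 71, oldest) -> assign | voices=[86 73 60 70 67]
Op 12: note_off(67): free voice 4 | voices=[86 73 60 70 -]

Answer: 86 73 60 70 -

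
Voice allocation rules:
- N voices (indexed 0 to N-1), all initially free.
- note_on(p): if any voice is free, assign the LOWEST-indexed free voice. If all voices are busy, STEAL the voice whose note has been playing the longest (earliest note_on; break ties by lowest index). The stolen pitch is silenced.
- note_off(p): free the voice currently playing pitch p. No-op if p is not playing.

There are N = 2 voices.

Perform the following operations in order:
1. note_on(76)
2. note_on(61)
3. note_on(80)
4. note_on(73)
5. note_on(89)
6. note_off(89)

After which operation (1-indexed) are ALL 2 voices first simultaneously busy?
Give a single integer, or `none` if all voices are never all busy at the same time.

Answer: 2

Derivation:
Op 1: note_on(76): voice 0 is free -> assigned | voices=[76 -]
Op 2: note_on(61): voice 1 is free -> assigned | voices=[76 61]
Op 3: note_on(80): all voices busy, STEAL voice 0 (pitch 76, oldest) -> assign | voices=[80 61]
Op 4: note_on(73): all voices busy, STEAL voice 1 (pitch 61, oldest) -> assign | voices=[80 73]
Op 5: note_on(89): all voices busy, STEAL voice 0 (pitch 80, oldest) -> assign | voices=[89 73]
Op 6: note_off(89): free voice 0 | voices=[- 73]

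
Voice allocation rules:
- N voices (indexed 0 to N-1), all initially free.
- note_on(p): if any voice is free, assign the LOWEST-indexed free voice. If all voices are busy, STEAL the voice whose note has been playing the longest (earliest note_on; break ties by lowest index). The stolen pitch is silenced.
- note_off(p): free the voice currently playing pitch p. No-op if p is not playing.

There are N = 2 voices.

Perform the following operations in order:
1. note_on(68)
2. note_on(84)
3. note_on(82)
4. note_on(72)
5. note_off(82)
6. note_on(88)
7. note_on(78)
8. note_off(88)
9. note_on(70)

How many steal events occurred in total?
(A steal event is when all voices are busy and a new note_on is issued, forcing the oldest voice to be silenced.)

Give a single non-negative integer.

Op 1: note_on(68): voice 0 is free -> assigned | voices=[68 -]
Op 2: note_on(84): voice 1 is free -> assigned | voices=[68 84]
Op 3: note_on(82): all voices busy, STEAL voice 0 (pitch 68, oldest) -> assign | voices=[82 84]
Op 4: note_on(72): all voices busy, STEAL voice 1 (pitch 84, oldest) -> assign | voices=[82 72]
Op 5: note_off(82): free voice 0 | voices=[- 72]
Op 6: note_on(88): voice 0 is free -> assigned | voices=[88 72]
Op 7: note_on(78): all voices busy, STEAL voice 1 (pitch 72, oldest) -> assign | voices=[88 78]
Op 8: note_off(88): free voice 0 | voices=[- 78]
Op 9: note_on(70): voice 0 is free -> assigned | voices=[70 78]

Answer: 3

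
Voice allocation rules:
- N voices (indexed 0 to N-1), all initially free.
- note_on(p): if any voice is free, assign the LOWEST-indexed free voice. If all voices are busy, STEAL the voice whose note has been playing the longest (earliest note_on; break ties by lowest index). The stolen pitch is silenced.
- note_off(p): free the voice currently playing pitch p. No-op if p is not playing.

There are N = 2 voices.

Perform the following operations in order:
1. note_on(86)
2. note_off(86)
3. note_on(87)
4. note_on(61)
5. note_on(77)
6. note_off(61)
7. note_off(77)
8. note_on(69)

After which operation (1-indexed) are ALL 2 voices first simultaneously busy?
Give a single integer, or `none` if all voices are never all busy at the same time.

Op 1: note_on(86): voice 0 is free -> assigned | voices=[86 -]
Op 2: note_off(86): free voice 0 | voices=[- -]
Op 3: note_on(87): voice 0 is free -> assigned | voices=[87 -]
Op 4: note_on(61): voice 1 is free -> assigned | voices=[87 61]
Op 5: note_on(77): all voices busy, STEAL voice 0 (pitch 87, oldest) -> assign | voices=[77 61]
Op 6: note_off(61): free voice 1 | voices=[77 -]
Op 7: note_off(77): free voice 0 | voices=[- -]
Op 8: note_on(69): voice 0 is free -> assigned | voices=[69 -]

Answer: 4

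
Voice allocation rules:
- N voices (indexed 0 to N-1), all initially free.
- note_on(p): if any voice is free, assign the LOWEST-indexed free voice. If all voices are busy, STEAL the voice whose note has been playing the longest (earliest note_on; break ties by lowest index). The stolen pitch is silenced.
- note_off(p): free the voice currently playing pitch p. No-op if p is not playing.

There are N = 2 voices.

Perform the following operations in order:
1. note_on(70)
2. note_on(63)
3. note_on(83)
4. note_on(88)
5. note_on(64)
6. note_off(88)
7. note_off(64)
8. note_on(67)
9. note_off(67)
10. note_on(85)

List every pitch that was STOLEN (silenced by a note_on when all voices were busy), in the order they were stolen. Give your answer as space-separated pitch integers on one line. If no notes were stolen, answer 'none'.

Answer: 70 63 83

Derivation:
Op 1: note_on(70): voice 0 is free -> assigned | voices=[70 -]
Op 2: note_on(63): voice 1 is free -> assigned | voices=[70 63]
Op 3: note_on(83): all voices busy, STEAL voice 0 (pitch 70, oldest) -> assign | voices=[83 63]
Op 4: note_on(88): all voices busy, STEAL voice 1 (pitch 63, oldest) -> assign | voices=[83 88]
Op 5: note_on(64): all voices busy, STEAL voice 0 (pitch 83, oldest) -> assign | voices=[64 88]
Op 6: note_off(88): free voice 1 | voices=[64 -]
Op 7: note_off(64): free voice 0 | voices=[- -]
Op 8: note_on(67): voice 0 is free -> assigned | voices=[67 -]
Op 9: note_off(67): free voice 0 | voices=[- -]
Op 10: note_on(85): voice 0 is free -> assigned | voices=[85 -]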